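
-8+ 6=-2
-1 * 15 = -15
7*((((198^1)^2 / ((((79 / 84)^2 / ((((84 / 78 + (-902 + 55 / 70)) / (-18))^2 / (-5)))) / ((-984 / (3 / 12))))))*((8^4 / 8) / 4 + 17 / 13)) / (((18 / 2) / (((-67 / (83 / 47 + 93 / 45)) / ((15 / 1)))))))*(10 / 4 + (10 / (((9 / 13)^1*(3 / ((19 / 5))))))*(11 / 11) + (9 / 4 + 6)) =-7075130444647538687194000 / 23816835549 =-297064252305533.63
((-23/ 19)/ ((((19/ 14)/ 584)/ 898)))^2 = 28516098813346816/ 130321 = 218814303246.19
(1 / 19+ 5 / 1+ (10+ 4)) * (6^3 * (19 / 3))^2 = 35655552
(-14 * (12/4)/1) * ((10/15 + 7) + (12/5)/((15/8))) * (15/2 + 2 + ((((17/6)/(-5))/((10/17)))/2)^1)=-25415467/7500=-3388.73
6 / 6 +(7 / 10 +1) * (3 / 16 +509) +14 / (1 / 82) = 322339 / 160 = 2014.62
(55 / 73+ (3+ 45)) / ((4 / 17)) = 60503 / 292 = 207.20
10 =10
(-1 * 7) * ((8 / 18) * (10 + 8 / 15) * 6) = -8848 / 45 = -196.62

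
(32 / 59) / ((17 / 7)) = 224 / 1003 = 0.22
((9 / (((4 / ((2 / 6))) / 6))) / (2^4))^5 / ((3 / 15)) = 295245 / 33554432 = 0.01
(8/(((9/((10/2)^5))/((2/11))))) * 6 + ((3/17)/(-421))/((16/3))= 11451199703/3778896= 3030.30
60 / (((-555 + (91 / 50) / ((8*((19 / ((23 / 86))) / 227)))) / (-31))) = 1215696000 / 362272889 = 3.36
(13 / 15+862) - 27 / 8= 103139 / 120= 859.49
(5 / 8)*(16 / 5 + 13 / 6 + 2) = 221 / 48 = 4.60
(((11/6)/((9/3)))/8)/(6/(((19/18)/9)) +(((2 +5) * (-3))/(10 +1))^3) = 278179/160959312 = 0.00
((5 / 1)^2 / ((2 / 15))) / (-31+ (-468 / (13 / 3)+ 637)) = 125 / 332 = 0.38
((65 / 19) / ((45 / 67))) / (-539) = -871 / 92169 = -0.01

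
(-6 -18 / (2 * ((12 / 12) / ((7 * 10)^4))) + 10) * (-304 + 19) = 61585648860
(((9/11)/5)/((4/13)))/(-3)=-39/220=-0.18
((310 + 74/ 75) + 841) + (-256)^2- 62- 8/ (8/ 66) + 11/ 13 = 64896812/ 975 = 66560.83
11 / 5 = 2.20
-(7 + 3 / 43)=-304 / 43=-7.07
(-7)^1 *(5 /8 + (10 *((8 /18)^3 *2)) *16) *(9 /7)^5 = -13566285 /19208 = -706.28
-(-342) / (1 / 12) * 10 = 41040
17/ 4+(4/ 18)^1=161/ 36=4.47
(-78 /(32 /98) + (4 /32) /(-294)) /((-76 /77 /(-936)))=-241027215 /1064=-226529.34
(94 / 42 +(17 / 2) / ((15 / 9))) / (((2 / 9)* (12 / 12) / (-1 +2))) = 4623 / 140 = 33.02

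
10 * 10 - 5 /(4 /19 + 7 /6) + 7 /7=15287 /157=97.37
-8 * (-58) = 464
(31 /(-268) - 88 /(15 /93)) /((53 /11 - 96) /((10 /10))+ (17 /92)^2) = 17020784484 /2842881355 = 5.99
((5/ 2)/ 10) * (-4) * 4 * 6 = -24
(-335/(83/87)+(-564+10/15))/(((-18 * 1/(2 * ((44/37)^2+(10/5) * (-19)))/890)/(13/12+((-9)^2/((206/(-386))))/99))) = 15517272715970125/10427890671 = 1488054.80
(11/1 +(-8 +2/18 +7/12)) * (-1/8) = -133/288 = -0.46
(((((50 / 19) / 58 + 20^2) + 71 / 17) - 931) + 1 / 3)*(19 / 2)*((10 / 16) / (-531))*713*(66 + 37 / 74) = 3507161899885 / 12565584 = 279108.55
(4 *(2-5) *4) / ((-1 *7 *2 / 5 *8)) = 15 / 7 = 2.14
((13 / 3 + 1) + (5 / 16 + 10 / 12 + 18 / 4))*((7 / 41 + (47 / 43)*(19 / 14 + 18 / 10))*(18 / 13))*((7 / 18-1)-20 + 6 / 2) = -24888282761 / 25669280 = -969.57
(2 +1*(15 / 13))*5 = 205 / 13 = 15.77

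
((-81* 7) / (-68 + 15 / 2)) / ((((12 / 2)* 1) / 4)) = 756 / 121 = 6.25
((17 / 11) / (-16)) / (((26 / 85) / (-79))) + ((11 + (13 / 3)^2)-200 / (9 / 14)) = -3519679 / 13728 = -256.39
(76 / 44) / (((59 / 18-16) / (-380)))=129960 / 2519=51.59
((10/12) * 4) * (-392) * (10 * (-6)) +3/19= 1489603/19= 78400.16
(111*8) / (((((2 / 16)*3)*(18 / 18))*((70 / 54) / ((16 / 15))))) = 340992 / 175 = 1948.53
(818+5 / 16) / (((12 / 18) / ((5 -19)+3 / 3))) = -15957.09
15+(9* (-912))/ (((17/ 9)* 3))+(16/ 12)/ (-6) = -219355/ 153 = -1433.69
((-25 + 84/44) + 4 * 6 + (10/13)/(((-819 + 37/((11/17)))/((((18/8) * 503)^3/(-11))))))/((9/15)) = 5102665975865/23008128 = 221776.67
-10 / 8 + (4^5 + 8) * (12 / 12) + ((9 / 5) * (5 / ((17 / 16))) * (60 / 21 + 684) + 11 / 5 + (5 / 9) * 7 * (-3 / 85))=48915403 / 7140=6850.90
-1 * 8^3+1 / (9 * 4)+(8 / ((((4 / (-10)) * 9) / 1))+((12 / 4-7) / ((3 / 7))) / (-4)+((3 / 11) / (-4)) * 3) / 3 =-152065 / 297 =-512.00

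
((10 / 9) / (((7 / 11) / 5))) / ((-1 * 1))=-550 / 63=-8.73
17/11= 1.55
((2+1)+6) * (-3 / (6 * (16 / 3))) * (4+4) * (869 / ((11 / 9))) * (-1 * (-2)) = -19197 / 2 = -9598.50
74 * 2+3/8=1187/8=148.38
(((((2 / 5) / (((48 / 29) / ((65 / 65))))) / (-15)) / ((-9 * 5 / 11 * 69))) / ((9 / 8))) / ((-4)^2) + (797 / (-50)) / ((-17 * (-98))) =-801532213 / 83801466000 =-0.01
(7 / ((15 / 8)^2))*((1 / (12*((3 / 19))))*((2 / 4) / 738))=0.00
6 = 6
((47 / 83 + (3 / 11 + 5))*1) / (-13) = -5331 / 11869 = -0.45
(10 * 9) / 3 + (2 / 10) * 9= 31.80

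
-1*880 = -880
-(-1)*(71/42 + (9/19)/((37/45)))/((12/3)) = 66923/118104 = 0.57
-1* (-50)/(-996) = -25/498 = -0.05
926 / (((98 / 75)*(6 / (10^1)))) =57875 / 49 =1181.12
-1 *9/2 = -9/2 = -4.50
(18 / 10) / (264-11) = 9 / 1265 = 0.01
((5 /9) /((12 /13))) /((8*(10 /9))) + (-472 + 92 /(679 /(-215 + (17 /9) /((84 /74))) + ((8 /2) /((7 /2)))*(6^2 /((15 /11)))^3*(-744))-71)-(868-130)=-1280.93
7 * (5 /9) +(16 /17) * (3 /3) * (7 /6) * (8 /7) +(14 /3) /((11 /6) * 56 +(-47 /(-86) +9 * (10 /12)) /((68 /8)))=90195545 /17382636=5.19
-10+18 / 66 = -107 / 11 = -9.73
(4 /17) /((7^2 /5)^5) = 0.00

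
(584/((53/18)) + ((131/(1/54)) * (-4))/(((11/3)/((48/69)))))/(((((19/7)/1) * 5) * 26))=-242639208/16560115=-14.65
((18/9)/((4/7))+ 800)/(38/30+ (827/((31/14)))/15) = 30.71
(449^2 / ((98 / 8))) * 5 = 4032020 / 49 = 82286.12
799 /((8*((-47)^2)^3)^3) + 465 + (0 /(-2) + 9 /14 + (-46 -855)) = -41579308290543249667243203693379721 /95506204440952501286530738590208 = -435.36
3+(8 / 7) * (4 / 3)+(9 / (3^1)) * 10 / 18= 6.19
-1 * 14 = -14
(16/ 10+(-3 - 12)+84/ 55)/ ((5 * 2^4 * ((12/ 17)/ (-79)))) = 16.61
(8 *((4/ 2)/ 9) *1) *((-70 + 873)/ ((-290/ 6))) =-12848/ 435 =-29.54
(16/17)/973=16/16541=0.00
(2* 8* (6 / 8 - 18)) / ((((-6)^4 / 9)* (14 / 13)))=-299 / 168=-1.78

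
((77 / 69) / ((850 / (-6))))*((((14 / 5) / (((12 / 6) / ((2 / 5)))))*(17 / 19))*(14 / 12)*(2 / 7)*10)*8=-17248 / 163875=-0.11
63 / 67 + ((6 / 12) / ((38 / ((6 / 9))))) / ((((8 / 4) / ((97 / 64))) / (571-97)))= 666637 / 162944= 4.09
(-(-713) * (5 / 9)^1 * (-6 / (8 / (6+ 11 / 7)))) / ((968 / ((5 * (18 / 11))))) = -2834175 / 149072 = -19.01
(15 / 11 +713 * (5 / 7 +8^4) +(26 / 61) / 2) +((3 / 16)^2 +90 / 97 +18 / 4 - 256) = 340659455859969 / 116635904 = 2920708.33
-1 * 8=-8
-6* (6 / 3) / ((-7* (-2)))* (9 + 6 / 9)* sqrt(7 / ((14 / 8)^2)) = -232* sqrt(7) / 49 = -12.53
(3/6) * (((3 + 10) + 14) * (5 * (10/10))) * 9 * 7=8505/2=4252.50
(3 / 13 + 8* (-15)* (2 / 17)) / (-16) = 3069 / 3536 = 0.87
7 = 7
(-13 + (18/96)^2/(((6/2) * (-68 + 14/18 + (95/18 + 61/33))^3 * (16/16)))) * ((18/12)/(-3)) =700849432481681/107822989164736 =6.50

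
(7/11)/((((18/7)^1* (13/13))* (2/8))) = 98/99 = 0.99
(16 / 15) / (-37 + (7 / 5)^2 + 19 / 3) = -80 / 2153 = -0.04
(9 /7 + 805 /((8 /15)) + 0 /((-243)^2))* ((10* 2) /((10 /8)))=169194 /7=24170.57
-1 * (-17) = 17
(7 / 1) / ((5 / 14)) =98 / 5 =19.60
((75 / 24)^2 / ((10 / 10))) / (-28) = -625 / 1792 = -0.35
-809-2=-811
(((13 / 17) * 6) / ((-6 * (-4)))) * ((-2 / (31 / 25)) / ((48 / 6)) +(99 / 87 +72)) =3409627 / 244528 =13.94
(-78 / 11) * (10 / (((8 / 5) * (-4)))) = 975 / 88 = 11.08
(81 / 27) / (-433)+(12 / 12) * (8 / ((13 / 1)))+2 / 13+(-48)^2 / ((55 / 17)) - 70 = 642.91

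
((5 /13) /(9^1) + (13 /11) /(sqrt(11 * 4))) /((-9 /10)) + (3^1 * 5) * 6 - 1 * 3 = 91561 /1053 - 65 * sqrt(11) /1089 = 86.75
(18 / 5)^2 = 324 / 25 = 12.96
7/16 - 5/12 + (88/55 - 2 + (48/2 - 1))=5429/240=22.62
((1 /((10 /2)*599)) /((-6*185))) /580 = -1 /1928181000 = -0.00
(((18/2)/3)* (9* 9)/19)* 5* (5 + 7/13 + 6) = 182250/247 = 737.85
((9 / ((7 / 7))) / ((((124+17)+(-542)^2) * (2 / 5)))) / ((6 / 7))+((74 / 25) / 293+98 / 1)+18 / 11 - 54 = 45.65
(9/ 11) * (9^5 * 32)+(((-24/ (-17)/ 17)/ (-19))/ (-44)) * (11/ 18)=280141682987/ 181203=1546010.18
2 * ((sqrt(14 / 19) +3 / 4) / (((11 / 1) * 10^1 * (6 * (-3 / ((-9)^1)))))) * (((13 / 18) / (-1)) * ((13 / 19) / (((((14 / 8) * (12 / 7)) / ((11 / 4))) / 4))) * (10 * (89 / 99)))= -15041 * sqrt(266) / 1929906 - 15041 / 135432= -0.24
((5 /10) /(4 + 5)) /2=0.03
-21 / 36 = -7 / 12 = -0.58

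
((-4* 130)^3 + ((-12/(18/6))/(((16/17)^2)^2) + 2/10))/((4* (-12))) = 3839535920407/1310720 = 2929333.44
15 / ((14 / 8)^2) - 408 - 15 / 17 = -336519 / 833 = -403.98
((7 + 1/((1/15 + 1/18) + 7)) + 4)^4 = 2600375899442161/168823196161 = 15402.95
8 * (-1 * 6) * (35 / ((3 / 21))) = -11760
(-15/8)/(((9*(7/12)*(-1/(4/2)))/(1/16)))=5/112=0.04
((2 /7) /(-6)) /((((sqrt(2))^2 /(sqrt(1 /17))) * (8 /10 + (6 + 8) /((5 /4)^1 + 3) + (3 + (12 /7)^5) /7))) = -84035 * sqrt(17) /398270142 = -0.00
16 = 16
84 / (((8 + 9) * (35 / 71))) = 852 / 85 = 10.02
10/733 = 0.01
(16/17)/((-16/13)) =-13/17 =-0.76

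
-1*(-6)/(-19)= -6/19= -0.32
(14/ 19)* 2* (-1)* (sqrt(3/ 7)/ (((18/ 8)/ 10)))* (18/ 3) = -320* sqrt(21)/ 57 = -25.73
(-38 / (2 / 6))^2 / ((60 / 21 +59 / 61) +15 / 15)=1387323 / 515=2693.83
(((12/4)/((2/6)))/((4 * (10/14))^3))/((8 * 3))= 1029/64000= 0.02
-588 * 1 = -588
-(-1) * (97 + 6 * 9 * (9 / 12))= 275 / 2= 137.50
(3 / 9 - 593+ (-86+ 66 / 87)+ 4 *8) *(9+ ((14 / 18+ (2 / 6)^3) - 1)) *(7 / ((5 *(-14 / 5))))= 6687086 / 2349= 2846.78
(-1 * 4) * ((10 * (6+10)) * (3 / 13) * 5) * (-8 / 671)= 76800 / 8723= 8.80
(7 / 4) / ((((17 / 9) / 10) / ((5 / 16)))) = 1575 / 544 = 2.90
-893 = -893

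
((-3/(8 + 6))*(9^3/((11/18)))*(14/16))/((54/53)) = -38637/176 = -219.53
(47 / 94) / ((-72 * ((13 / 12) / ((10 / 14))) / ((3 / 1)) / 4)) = -5 / 91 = -0.05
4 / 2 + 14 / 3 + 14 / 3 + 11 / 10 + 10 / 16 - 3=1207 / 120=10.06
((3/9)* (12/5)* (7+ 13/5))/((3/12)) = 768/25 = 30.72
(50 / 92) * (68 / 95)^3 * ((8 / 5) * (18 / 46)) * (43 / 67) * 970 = 94427702784 / 1215517685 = 77.69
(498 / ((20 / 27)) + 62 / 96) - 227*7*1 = -219853 / 240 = -916.05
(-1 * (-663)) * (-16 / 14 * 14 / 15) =-707.20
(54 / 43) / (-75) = -18 / 1075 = -0.02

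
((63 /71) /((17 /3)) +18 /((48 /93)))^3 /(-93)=-12901789068919875 /27909590544896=-462.27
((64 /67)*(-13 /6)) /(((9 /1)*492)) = -104 /222507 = -0.00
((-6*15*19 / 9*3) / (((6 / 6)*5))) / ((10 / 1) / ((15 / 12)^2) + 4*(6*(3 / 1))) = -285 / 196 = -1.45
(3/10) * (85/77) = 51/154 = 0.33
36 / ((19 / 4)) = 7.58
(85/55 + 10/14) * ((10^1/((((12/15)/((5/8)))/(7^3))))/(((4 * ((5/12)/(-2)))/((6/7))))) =-137025/22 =-6228.41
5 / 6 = 0.83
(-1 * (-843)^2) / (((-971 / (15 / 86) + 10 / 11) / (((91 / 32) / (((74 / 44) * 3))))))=71.96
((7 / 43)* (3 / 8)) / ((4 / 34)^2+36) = 6069 / 3580352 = 0.00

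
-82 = -82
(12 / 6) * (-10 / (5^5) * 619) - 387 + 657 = 166274 / 625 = 266.04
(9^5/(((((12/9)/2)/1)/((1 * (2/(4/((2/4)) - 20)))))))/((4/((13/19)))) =-767637/304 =-2525.12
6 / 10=3 / 5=0.60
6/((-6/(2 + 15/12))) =-13/4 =-3.25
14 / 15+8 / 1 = 134 / 15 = 8.93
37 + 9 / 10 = 379 / 10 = 37.90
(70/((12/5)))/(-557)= -175/3342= -0.05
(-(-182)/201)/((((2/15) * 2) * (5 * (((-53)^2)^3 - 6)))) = 91/2970024390482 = 0.00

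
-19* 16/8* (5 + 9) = -532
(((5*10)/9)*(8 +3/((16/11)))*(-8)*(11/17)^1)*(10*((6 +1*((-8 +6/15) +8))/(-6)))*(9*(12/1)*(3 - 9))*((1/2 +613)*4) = -83443852800/17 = -4908461929.41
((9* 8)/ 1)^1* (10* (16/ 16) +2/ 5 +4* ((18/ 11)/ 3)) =49824/ 55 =905.89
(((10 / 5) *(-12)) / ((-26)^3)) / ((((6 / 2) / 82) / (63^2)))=325458 / 2197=148.14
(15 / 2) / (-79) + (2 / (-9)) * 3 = -361 / 474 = -0.76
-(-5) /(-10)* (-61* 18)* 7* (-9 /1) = -34587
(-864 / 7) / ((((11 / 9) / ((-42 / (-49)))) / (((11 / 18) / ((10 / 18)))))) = -23328 / 245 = -95.22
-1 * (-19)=19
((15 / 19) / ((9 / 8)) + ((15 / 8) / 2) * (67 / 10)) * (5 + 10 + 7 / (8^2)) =12316679 / 116736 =105.51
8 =8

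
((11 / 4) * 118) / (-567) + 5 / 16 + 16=15.74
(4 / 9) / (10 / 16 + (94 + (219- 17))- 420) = -32 / 8883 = -0.00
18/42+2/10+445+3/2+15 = 32349/70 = 462.13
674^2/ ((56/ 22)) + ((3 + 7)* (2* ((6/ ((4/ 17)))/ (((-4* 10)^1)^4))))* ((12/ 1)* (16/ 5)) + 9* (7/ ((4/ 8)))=178591.58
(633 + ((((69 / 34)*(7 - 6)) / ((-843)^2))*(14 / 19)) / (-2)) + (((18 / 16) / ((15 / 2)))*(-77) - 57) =564.45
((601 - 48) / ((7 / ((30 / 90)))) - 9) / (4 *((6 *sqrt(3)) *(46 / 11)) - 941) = -5920772 / 310460259 - 210496 *sqrt(3) / 103486753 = -0.02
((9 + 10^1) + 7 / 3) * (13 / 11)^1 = 832 / 33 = 25.21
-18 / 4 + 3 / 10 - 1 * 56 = -301 / 5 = -60.20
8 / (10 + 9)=8 / 19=0.42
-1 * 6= -6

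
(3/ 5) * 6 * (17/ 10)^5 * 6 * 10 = 38336139/ 12500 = 3066.89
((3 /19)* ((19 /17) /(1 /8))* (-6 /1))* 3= -432 /17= -25.41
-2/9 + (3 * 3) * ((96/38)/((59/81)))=312686/10089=30.99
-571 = -571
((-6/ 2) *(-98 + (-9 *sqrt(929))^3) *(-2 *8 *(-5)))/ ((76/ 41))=241080/ 19 + 1666012860 *sqrt(929)/ 19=2672604327.68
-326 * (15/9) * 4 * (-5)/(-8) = -4075/3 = -1358.33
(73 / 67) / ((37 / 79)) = 5767 / 2479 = 2.33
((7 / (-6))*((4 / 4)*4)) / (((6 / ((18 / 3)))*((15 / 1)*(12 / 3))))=-7 / 90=-0.08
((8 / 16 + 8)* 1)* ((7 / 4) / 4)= 119 / 32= 3.72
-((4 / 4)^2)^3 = -1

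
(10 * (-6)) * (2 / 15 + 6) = -368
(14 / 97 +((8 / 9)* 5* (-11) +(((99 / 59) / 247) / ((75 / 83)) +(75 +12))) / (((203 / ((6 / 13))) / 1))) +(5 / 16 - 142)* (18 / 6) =-1901770255096721 / 4476528310800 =-424.83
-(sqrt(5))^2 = -5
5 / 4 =1.25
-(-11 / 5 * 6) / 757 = 0.02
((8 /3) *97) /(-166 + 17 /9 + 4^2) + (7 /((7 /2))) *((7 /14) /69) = -159299 /91977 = -1.73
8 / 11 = 0.73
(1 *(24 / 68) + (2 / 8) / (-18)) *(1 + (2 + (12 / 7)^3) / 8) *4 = 1070285 / 419832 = 2.55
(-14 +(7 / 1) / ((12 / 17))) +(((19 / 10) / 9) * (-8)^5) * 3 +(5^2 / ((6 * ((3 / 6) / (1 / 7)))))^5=-1695290628943 / 81682020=-20754.76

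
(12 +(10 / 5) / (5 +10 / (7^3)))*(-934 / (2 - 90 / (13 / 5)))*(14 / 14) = 64917203 / 182850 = 355.03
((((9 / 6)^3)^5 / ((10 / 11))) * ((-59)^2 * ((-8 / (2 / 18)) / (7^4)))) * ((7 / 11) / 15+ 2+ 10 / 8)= -325614566595573 / 1966899200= -165547.15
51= 51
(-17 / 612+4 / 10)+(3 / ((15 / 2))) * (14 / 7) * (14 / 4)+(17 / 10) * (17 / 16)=4.98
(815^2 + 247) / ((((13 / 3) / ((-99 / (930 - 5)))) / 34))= -6709838256 / 12025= -557990.71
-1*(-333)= 333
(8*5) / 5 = 8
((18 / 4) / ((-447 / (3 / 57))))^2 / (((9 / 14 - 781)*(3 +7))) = -63 / 1751181578500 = -0.00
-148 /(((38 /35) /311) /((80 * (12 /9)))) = -257756800 /57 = -4522049.12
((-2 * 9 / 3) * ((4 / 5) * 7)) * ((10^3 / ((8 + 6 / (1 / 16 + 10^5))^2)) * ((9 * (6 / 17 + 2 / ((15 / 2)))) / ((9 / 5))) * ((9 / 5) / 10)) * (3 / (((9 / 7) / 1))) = -29729317161611613 / 43520707202873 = -683.11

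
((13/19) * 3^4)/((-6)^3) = -0.26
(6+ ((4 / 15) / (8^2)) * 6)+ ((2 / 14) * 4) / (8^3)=26997 / 4480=6.03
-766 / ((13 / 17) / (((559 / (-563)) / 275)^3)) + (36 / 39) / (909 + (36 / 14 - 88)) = 64972101245506214 / 55628317616771453125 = 0.00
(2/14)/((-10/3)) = -3/70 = -0.04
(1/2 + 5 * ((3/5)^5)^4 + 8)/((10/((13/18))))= 4215331134910051/6866455078125000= 0.61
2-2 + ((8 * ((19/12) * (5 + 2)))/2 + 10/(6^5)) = 44.33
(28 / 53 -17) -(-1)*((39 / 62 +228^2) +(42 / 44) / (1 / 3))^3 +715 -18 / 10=1476405407913351199116068 / 10507732565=140506564930200.16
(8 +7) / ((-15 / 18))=-18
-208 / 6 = -34.67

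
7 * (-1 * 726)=-5082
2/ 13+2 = 28/ 13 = 2.15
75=75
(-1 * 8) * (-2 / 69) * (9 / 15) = 16 / 115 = 0.14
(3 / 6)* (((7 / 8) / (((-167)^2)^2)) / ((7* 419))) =1 / 5214346535984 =0.00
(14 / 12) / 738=0.00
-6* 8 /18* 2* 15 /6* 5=-200 /3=-66.67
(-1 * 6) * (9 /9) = -6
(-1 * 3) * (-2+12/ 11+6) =-168/ 11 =-15.27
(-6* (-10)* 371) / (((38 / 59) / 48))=1658955.79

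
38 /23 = 1.65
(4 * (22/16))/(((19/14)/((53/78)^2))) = 216293/115596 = 1.87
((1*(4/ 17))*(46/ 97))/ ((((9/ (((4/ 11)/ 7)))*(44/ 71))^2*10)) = 0.00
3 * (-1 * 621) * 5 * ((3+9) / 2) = -55890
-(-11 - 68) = 79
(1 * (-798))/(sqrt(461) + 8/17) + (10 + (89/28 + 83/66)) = 1876567807/123044460 - 230622 * sqrt(461)/133165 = -21.93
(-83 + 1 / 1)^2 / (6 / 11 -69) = -73964 / 753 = -98.23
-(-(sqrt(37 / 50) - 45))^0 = -1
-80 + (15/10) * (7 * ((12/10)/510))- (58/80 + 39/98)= -13510969/166600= -81.10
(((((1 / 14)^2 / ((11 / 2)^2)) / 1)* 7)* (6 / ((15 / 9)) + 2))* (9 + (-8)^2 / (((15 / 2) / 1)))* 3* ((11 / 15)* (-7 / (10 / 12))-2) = -214608 / 75625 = -2.84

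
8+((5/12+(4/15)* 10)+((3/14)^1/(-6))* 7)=65/6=10.83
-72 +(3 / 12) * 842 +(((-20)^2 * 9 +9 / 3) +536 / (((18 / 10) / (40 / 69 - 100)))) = -32122657 / 1242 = -25863.65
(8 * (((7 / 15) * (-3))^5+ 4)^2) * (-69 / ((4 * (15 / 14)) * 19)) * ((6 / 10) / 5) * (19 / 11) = -2.67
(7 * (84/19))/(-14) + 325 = 6133/19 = 322.79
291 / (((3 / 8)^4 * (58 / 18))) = 397312 / 87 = 4566.80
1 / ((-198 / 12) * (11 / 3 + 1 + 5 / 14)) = -28 / 2321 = -0.01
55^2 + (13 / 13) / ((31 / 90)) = 93865 / 31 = 3027.90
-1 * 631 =-631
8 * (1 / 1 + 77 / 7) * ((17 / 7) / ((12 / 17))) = 2312 / 7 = 330.29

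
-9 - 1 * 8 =-17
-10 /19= -0.53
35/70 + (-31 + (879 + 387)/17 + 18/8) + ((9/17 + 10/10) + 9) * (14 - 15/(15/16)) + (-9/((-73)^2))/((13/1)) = 118532335/4710836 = 25.16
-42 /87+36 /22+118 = 38010 /319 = 119.15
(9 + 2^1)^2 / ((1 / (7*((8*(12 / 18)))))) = 13552 / 3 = 4517.33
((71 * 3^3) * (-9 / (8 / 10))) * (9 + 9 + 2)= -431325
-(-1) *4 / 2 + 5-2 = 5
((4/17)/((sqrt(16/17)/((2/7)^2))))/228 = sqrt(17)/47481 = 0.00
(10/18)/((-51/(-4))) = 0.04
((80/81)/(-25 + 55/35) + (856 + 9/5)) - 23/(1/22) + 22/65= 76005269/215865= 352.10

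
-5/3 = -1.67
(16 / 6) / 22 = 4 / 33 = 0.12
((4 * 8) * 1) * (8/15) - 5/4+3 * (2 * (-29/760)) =1777/114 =15.59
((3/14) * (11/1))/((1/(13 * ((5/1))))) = 2145/14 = 153.21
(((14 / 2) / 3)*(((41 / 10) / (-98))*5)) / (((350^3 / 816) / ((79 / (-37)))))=55063 / 2776156250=0.00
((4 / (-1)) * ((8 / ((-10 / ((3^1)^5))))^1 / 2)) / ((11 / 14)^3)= 5334336 / 6655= 801.55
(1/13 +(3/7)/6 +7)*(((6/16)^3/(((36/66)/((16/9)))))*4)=4.91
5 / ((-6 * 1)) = -5 / 6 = -0.83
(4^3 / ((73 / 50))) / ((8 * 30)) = 40 / 219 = 0.18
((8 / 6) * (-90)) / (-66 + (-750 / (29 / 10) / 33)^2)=26.19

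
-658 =-658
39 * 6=234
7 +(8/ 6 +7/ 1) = 46/ 3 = 15.33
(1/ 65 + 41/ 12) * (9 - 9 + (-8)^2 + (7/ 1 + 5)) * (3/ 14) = 50863/ 910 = 55.89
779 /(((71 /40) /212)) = 93041.13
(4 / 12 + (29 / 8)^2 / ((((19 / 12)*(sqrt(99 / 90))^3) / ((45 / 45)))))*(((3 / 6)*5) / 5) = 1 / 6 + 12615*sqrt(110) / 36784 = 3.76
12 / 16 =3 / 4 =0.75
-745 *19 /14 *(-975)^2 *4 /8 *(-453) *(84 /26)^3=7341369615865.38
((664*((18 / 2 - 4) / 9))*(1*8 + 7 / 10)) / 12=2407 / 9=267.44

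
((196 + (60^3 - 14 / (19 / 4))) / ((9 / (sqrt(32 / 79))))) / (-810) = -8215336 * sqrt(158) / 5471145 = -18.87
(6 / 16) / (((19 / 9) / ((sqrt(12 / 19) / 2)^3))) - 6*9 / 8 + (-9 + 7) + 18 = 81*sqrt(57) / 54872 + 37 / 4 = 9.26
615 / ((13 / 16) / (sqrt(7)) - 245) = -90003200 / 35854877 - 42640 * sqrt(7) / 35854877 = -2.51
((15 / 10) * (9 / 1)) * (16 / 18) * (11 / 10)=66 / 5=13.20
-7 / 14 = -1 / 2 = -0.50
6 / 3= 2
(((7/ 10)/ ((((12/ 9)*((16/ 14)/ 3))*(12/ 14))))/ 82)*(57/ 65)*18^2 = 4750893/ 852800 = 5.57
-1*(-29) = 29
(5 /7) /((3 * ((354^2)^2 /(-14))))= -0.00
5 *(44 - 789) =-3725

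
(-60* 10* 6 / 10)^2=129600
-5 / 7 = -0.71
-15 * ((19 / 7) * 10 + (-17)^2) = -33195 / 7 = -4742.14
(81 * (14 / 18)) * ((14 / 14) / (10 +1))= 5.73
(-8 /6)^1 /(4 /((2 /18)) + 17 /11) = -44 /1239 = -0.04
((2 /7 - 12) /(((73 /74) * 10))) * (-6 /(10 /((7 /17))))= 9102 /31025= 0.29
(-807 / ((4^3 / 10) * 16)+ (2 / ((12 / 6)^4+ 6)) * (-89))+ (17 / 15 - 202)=-18318511 / 84480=-216.84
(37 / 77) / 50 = 37 / 3850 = 0.01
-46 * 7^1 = -322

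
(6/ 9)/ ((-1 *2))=-1/ 3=-0.33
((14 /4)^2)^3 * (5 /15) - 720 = -20591 /192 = -107.24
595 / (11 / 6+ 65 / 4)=1020 / 31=32.90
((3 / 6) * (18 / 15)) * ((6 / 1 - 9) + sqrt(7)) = -0.21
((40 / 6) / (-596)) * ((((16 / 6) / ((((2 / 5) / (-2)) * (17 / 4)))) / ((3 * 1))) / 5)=160 / 68391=0.00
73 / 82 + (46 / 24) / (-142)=0.88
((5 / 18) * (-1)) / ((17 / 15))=-25 / 102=-0.25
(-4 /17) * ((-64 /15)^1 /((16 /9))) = 48 /85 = 0.56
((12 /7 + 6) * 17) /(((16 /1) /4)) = 459 /14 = 32.79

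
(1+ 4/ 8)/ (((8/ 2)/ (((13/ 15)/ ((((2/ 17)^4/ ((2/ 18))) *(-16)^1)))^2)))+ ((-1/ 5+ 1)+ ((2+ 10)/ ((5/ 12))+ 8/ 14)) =8925003528223/ 22295347200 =400.31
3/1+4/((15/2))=53/15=3.53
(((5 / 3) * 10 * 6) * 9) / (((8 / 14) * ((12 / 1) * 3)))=175 / 4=43.75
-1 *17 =-17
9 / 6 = 3 / 2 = 1.50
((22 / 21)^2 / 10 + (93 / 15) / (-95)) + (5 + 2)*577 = 846078844 / 209475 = 4039.04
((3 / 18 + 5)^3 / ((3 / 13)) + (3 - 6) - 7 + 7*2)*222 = 14425375 / 108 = 133568.29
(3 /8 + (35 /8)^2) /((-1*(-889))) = 0.02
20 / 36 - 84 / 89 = -311 / 801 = -0.39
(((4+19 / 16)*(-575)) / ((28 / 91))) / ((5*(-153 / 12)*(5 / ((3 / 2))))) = 24817 / 544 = 45.62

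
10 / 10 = 1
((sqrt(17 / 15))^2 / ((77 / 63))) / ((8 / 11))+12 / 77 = 4407 / 3080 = 1.43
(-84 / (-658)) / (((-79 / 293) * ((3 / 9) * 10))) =-2637 / 18565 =-0.14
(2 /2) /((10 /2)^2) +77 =1926 /25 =77.04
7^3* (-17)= -5831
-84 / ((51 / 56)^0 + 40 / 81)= -6804 / 121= -56.23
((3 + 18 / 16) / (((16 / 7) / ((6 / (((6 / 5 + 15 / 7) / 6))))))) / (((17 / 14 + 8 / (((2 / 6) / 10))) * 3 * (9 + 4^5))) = 1715 / 65963248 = 0.00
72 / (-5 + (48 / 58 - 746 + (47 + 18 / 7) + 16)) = -0.11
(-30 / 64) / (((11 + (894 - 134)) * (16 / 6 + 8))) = -15 / 263168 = -0.00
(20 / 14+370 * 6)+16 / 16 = 15557 / 7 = 2222.43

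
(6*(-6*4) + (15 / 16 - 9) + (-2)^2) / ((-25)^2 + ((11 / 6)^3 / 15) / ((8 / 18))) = -213210 / 901331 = -0.24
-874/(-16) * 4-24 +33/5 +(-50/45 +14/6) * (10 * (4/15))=55177/270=204.36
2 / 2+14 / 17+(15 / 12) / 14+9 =10389 / 952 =10.91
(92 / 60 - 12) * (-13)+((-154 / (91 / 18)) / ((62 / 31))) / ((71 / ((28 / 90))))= 1882919 / 13845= 136.00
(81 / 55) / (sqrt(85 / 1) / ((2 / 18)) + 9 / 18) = -162 / 1514645 + 2916 *sqrt(85) / 1514645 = 0.02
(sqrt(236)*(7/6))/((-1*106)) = -0.17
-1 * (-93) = 93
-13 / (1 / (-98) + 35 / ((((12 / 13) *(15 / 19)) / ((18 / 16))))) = -20384 / 84705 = -0.24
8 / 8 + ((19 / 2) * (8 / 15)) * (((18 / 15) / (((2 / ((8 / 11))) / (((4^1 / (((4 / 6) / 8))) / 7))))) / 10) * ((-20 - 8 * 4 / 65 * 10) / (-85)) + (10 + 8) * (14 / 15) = 194041933 / 10635625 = 18.24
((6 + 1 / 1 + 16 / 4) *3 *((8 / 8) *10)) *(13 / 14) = 2145 / 7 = 306.43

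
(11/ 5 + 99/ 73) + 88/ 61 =111298/ 22265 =5.00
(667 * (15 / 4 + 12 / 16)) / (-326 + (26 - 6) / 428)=-642321 / 69754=-9.21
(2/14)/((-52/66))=-33/182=-0.18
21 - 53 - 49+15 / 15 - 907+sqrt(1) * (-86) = -1073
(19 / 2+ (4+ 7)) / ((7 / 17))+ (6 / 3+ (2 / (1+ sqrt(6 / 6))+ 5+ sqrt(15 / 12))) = sqrt(5) / 2+ 809 / 14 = 58.90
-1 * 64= -64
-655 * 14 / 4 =-4585 / 2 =-2292.50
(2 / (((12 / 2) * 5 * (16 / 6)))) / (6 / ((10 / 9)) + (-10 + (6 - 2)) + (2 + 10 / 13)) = 13 / 1128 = 0.01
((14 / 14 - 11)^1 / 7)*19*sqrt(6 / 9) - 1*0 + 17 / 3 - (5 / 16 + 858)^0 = 14 / 3 - 190*sqrt(6) / 21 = -17.50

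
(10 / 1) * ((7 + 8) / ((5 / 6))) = 180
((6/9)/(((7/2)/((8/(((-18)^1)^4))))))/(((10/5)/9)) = 1/15309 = 0.00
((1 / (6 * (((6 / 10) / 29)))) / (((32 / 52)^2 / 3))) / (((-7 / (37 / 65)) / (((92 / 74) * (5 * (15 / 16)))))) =-216775 / 7168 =-30.24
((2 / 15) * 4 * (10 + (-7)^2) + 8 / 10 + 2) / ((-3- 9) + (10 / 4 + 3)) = -1028 / 195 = -5.27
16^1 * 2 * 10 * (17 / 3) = 5440 / 3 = 1813.33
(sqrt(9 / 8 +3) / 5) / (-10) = -0.04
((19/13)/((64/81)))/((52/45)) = 69255/43264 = 1.60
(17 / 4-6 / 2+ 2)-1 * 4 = -3 / 4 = -0.75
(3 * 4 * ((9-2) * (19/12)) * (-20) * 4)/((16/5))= -3325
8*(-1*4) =-32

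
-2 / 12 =-1 / 6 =-0.17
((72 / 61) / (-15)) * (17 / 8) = -51 / 305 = -0.17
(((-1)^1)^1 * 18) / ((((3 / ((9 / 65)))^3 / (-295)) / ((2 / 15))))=19116 / 274625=0.07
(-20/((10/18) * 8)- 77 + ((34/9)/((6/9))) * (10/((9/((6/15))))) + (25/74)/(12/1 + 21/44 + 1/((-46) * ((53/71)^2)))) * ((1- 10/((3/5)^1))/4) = 309.24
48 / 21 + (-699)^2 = 3420223 / 7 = 488603.29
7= 7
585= 585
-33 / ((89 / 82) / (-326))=9911.87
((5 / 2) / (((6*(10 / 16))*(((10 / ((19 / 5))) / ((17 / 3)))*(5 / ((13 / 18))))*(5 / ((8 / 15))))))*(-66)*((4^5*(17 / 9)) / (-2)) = 3216232448 / 2278125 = 1411.79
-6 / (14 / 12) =-36 / 7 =-5.14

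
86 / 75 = 1.15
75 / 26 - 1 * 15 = -315 / 26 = -12.12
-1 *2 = -2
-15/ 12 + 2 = 3/ 4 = 0.75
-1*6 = -6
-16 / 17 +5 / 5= 1 / 17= 0.06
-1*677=-677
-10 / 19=-0.53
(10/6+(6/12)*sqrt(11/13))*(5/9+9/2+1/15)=461*sqrt(143)/2340+461/54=10.89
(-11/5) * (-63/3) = 231/5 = 46.20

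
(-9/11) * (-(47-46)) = 9/11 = 0.82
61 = 61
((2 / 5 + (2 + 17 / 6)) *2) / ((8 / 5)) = 157 / 24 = 6.54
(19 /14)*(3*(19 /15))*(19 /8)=6859 /560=12.25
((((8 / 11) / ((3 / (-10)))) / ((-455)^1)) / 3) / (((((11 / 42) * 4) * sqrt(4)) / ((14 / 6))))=28 / 14157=0.00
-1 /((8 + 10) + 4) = -1 /22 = -0.05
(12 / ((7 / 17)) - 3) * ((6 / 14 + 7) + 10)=22326 / 49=455.63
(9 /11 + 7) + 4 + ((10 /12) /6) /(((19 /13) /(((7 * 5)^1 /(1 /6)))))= 39845 /1254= 31.77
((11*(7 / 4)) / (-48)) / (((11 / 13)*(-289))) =0.00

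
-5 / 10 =-1 / 2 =-0.50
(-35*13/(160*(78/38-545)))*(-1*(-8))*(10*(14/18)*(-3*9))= -181545/20632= -8.80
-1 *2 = -2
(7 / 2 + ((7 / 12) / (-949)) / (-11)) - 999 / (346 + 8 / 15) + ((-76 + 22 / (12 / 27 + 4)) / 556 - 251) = -226734327265003 / 905088858960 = -250.51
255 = 255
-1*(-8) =8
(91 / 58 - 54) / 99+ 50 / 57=37921 / 109098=0.35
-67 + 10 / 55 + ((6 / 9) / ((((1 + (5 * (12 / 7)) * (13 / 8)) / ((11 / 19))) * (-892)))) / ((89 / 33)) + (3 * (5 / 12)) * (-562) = -121263683169 / 157624874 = -769.32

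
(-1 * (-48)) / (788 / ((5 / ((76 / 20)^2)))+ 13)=6000 / 286093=0.02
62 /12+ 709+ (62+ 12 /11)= 777.26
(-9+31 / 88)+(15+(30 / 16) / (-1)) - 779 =-34079 / 44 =-774.52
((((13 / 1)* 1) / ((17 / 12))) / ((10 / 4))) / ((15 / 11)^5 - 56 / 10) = -50247912 / 12113401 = -4.15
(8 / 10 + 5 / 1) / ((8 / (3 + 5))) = 5.80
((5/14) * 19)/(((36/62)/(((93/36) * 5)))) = 456475/3024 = 150.95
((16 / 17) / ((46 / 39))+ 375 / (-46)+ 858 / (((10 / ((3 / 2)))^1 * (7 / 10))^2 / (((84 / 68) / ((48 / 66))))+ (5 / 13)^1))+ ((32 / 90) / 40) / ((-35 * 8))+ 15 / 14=36855686842301 / 628006018500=58.69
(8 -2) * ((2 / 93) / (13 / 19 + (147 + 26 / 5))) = 95 / 112561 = 0.00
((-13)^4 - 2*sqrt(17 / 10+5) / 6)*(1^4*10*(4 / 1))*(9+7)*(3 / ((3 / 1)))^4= 18279040 - 64*sqrt(670) / 3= 18278487.80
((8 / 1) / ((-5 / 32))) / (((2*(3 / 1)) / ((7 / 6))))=-448 / 45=-9.96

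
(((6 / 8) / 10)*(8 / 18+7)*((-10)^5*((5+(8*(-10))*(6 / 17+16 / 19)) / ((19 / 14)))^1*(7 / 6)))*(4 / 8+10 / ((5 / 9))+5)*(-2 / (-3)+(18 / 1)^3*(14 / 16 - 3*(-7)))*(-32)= -23043322974295400000 / 55233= -417202088865268.95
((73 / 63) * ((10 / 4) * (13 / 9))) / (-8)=-4745 / 9072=-0.52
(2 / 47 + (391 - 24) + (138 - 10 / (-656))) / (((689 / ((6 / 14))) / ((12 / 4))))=70073739 / 74351368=0.94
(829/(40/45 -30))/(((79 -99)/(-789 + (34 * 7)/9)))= -5689427/5240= -1085.77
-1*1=-1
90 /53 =1.70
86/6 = 43/3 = 14.33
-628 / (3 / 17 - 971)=2669 / 4126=0.65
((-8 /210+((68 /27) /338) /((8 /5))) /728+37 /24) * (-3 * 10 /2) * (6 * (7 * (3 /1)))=-716947619 /246064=-2913.66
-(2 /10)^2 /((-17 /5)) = 1 /85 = 0.01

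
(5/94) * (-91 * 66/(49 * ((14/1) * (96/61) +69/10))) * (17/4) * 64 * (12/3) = -474531200/1935507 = -245.17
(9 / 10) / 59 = 9 / 590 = 0.02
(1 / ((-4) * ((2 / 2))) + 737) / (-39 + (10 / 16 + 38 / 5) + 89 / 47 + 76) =15.64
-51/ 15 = -17/ 5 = -3.40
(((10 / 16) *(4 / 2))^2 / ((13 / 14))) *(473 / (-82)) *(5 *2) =-413875 / 4264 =-97.06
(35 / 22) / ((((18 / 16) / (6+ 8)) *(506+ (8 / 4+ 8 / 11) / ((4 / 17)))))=3920 / 102483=0.04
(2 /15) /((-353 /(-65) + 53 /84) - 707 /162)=0.08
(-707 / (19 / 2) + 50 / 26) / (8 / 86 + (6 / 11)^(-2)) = -20.99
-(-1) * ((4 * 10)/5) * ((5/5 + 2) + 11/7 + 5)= 536/7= 76.57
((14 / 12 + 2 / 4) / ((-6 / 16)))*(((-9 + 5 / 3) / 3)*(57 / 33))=18.77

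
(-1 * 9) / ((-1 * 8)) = 9 / 8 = 1.12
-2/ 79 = -0.03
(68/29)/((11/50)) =3400/319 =10.66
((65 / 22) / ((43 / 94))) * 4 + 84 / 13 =198592 / 6149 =32.30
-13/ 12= -1.08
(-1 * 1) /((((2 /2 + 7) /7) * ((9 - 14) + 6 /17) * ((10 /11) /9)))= 11781 /6320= 1.86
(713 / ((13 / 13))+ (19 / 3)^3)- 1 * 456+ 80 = 15958 / 27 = 591.04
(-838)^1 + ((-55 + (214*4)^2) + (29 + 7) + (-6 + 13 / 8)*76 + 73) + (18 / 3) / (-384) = 731619.48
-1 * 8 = -8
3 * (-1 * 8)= -24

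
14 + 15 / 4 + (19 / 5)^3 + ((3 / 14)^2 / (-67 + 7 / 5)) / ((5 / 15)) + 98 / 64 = 297939321 / 4018000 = 74.15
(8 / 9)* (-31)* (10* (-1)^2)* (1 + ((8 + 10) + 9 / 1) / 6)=-13640 / 9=-1515.56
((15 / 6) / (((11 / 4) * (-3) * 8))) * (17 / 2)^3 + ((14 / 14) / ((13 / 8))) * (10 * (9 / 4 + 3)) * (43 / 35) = 225551 / 13728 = 16.43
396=396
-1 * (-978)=978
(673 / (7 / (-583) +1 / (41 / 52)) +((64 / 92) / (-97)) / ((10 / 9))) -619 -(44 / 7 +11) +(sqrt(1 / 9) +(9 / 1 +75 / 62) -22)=-48865946475881 / 436135490490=-112.04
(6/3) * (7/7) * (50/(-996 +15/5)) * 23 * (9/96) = -575/2648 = -0.22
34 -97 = -63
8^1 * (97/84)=194/21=9.24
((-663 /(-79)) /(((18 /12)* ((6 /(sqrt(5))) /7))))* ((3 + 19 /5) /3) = 52598* sqrt(5) /3555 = 33.08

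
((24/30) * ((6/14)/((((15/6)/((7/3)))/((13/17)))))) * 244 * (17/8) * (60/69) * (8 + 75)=1053104/115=9157.43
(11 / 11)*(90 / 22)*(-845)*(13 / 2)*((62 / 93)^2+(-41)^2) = -831180025 / 22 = -37780910.23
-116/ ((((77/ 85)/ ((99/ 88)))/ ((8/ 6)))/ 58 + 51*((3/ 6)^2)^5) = -878407680/ 455993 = -1926.36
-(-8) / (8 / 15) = 15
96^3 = 884736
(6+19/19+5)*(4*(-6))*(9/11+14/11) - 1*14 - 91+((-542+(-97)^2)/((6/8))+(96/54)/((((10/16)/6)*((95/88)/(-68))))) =52461427/5225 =10040.46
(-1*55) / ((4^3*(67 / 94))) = -2585 / 2144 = -1.21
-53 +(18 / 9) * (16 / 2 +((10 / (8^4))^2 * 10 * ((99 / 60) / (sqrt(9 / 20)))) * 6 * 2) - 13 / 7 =-272 / 7 +825 * sqrt(5) / 524288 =-38.85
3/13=0.23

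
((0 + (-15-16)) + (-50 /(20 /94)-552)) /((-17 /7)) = 5726 /17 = 336.82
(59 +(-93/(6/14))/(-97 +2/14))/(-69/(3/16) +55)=-41521/212214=-0.20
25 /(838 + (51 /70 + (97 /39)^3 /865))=17958827250 /602516038379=0.03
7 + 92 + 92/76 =1904/19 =100.21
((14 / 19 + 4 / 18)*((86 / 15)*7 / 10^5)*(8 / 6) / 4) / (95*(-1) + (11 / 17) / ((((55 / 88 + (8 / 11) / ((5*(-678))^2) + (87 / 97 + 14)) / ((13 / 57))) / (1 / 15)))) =-79861630000537819 / 59132625554520514687500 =-0.00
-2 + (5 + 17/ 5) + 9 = 77/ 5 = 15.40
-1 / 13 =-0.08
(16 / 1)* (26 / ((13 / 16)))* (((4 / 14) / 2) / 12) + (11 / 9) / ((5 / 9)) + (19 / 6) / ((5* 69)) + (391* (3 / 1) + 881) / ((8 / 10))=18661703 / 7245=2575.80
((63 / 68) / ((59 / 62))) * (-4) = -3906 / 1003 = -3.89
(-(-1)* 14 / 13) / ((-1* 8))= -7 / 52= -0.13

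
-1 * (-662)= 662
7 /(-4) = -7 /4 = -1.75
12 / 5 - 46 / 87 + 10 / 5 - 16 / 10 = 988 / 435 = 2.27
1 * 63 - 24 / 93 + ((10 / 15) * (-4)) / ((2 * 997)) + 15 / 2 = 13025557 / 185442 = 70.24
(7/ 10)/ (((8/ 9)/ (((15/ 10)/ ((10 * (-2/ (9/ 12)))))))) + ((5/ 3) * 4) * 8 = 2046299/ 38400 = 53.29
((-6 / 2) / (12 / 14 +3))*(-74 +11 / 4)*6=665 / 2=332.50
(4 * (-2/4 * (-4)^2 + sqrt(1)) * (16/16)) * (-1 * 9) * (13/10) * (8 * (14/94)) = 91728/235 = 390.33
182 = 182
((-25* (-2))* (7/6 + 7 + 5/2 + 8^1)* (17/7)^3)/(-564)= -491300/20727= -23.70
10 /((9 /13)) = 130 /9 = 14.44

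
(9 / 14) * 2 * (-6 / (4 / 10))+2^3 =-79 / 7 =-11.29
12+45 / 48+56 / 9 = 2759 / 144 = 19.16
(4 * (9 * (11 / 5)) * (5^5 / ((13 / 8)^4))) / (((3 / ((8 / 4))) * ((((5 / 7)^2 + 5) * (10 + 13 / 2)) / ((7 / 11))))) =165.62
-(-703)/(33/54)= 12654/11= 1150.36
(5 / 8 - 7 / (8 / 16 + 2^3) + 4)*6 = 1551 / 68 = 22.81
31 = 31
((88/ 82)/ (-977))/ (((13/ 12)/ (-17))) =8976/ 520741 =0.02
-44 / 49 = -0.90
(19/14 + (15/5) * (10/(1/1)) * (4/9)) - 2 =533/42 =12.69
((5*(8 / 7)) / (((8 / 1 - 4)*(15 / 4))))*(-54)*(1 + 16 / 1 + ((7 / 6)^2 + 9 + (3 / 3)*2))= -604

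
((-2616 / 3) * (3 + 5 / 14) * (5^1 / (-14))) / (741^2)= 51230 / 26904969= 0.00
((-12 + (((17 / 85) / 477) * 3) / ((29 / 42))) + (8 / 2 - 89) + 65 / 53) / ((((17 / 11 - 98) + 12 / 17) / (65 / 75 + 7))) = 16240708396 / 2063998875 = 7.87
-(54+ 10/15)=-164/3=-54.67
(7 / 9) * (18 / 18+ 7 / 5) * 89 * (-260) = -129584 / 3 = -43194.67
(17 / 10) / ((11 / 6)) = 51 / 55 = 0.93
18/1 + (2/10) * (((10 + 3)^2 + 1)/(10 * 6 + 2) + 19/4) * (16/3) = 12086/465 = 25.99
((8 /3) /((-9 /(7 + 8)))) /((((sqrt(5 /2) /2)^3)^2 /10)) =-8192 /45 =-182.04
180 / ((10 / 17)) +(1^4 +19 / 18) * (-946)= -14747 / 9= -1638.56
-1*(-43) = 43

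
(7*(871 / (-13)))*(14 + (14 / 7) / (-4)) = -12663 / 2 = -6331.50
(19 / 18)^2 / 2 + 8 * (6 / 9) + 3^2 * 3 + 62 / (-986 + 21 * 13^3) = 962343439 / 29257848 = 32.89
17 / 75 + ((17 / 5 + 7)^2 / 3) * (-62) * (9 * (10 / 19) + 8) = -40570493 / 1425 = -28470.52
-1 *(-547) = 547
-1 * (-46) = 46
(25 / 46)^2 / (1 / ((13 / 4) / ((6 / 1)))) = 8125 / 50784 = 0.16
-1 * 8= -8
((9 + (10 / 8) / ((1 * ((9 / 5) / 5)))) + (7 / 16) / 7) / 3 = 1805 / 432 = 4.18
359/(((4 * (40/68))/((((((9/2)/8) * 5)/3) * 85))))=1556265/128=12158.32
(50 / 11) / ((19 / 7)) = 1.67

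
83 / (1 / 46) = 3818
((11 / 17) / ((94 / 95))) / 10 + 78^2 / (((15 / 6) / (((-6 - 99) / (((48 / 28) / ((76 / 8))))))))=-4525698787 / 3196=-1416050.93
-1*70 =-70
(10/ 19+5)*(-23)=-2415/ 19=-127.11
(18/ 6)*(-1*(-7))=21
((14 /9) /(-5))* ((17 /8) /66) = -119 /11880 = -0.01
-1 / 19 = -0.05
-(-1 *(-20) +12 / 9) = -21.33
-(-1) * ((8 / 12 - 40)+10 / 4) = -221 / 6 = -36.83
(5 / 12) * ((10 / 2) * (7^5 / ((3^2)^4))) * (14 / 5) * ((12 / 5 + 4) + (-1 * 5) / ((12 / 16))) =-235298 / 59049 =-3.98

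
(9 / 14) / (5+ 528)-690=-5148771 / 7462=-690.00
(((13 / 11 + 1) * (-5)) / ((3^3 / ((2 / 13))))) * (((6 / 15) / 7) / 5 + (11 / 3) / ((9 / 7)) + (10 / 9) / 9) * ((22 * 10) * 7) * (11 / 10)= -14902624 / 47385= -314.50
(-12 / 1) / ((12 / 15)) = -15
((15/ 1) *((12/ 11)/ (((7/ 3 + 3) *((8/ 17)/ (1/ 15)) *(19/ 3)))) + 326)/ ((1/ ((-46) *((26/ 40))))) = -652043353/ 66880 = -9749.45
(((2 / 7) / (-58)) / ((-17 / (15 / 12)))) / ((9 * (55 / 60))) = 5 / 113883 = 0.00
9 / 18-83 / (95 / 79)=-13019 / 190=-68.52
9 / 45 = 1 / 5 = 0.20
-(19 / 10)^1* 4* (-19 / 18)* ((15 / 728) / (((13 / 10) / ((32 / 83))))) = 14440 / 294567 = 0.05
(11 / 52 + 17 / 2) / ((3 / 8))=302 / 13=23.23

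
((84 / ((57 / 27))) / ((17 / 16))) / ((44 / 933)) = 2821392 / 3553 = 794.09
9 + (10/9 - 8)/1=2.11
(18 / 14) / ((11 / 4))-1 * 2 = -118 / 77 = -1.53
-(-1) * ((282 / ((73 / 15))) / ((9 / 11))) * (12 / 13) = 62040 / 949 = 65.37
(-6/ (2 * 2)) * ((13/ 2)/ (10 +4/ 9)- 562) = 316617/ 376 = 842.07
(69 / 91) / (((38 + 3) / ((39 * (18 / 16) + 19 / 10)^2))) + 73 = 667107509 / 5969600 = 111.75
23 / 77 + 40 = 3103 / 77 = 40.30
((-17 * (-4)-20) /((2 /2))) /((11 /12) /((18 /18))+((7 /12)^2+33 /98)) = 338688 /11245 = 30.12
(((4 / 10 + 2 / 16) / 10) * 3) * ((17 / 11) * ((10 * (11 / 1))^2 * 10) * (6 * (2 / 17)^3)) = 83160 / 289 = 287.75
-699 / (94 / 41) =-28659 / 94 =-304.88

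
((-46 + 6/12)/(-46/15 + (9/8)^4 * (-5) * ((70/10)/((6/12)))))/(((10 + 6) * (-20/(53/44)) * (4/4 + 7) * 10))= -14469/778521260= -0.00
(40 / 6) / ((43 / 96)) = 640 / 43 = 14.88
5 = 5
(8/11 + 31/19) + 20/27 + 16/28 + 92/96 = 4.63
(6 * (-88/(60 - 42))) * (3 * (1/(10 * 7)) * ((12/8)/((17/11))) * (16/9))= -2.17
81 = 81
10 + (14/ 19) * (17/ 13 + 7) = 3982/ 247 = 16.12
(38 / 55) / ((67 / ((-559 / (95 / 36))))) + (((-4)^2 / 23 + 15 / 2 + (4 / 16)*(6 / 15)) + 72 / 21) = 28299102 / 2966425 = 9.54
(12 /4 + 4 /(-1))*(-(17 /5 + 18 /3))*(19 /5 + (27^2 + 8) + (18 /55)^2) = 105338468 /15125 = 6964.53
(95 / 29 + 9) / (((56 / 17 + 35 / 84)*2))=1.65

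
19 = 19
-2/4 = -1/2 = -0.50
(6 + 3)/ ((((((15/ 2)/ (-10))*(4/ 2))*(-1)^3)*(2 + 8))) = 3/ 5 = 0.60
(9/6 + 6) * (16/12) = 10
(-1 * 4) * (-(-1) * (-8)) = 32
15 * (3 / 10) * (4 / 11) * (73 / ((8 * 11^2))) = 657 / 5324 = 0.12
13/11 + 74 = 827/11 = 75.18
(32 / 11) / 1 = 32 / 11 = 2.91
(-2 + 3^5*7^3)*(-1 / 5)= -83347 / 5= -16669.40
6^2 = 36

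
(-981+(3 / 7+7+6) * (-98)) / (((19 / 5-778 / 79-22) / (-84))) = -25404820 / 3693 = -6879.18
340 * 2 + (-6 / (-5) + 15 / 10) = 6827 / 10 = 682.70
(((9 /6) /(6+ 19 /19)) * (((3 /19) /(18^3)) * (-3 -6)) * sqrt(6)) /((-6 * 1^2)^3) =sqrt(6) /4136832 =0.00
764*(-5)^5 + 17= -2387483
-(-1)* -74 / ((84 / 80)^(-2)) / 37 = -441 / 200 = -2.20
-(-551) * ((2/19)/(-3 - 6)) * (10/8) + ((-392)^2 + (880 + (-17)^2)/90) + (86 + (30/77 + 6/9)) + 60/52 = 769554503/5005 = 153757.14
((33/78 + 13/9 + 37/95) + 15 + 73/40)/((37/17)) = 28845107/3290040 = 8.77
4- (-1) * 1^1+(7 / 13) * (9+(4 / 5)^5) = 10.02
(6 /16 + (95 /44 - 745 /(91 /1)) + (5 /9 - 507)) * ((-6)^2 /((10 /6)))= -110723601 /10010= -11061.30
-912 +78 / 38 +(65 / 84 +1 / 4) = -725321 / 798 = -908.92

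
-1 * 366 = -366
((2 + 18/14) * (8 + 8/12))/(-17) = -598/357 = -1.68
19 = 19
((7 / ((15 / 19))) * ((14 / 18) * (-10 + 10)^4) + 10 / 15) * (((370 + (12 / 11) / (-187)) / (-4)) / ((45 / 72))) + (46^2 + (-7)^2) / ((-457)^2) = -635734715813 / 6444035895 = -98.65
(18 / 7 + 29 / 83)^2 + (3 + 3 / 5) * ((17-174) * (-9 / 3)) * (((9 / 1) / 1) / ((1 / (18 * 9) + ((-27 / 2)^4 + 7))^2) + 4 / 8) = 2679337379413594828980476 / 3128856284190750925805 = 856.33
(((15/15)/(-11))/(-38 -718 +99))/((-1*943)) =-1/6815061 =-0.00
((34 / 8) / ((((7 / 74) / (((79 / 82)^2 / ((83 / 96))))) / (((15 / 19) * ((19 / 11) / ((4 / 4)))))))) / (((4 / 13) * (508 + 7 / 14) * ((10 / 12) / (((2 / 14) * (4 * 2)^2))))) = 39193080576 / 8497927361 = 4.61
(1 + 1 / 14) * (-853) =-12795 / 14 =-913.93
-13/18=-0.72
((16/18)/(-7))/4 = -2/63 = -0.03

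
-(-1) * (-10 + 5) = -5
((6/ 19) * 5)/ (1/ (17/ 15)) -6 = -80/ 19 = -4.21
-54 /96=-9 /16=-0.56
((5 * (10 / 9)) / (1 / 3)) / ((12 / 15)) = 125 / 6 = 20.83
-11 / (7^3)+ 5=1704 / 343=4.97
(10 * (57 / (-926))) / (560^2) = -57 / 29039360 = -0.00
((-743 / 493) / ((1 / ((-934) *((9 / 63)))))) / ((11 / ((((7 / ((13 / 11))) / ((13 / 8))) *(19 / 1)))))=105482224 / 83317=1266.03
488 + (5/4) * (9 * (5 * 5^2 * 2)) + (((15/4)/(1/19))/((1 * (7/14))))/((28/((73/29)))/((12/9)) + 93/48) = 79591087/24014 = 3314.36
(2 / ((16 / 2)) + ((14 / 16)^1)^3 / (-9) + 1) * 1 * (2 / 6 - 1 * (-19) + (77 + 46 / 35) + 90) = 106731151 / 483840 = 220.59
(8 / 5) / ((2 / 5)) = 4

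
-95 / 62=-1.53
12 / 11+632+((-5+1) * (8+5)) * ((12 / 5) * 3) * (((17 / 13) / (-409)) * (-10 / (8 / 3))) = 2828080 / 4499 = 628.60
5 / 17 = 0.29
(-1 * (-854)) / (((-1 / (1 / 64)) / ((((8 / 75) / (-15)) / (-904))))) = -427 / 4068000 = -0.00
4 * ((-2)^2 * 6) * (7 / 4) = 168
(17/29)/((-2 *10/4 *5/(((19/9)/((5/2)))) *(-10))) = 323/163125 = 0.00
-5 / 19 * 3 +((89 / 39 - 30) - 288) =-234532 / 741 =-316.51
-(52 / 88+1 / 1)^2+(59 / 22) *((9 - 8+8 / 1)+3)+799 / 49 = 1089915 / 23716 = 45.96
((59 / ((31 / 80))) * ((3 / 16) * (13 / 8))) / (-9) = -3835 / 744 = -5.15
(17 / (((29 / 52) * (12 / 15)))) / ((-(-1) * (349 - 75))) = 0.14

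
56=56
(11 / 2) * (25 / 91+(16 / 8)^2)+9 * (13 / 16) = 44879 / 1456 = 30.82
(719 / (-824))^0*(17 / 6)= 17 / 6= 2.83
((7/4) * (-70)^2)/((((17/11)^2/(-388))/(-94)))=37842435400/289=130942683.04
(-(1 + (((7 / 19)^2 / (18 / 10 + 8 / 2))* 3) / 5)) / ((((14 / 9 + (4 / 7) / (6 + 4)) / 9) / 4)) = -22.64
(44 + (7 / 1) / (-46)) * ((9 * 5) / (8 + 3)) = 90765 / 506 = 179.38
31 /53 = 0.58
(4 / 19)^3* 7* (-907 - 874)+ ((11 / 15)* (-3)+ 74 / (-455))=-74082493 / 624169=-118.69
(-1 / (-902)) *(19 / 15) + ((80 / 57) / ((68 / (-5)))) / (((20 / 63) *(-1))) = 1426787 / 4370190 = 0.33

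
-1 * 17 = -17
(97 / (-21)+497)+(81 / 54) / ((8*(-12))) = 661739 / 1344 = 492.37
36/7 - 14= -62/7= -8.86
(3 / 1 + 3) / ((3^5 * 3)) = 2 / 243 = 0.01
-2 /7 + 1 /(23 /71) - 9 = -998 /161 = -6.20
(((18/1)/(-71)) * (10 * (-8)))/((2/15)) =10800/71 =152.11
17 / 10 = 1.70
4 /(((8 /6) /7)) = 21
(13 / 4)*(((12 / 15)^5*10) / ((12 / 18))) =9984 / 625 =15.97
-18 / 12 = -3 / 2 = -1.50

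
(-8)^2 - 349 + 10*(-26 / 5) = -337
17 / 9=1.89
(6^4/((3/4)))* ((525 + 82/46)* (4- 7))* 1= -62809344/23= -2730841.04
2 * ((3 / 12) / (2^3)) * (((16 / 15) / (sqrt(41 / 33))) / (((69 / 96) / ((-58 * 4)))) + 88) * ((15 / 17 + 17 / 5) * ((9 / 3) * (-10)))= -12012 / 17 + 5404672 * sqrt(1353) / 80155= 1773.62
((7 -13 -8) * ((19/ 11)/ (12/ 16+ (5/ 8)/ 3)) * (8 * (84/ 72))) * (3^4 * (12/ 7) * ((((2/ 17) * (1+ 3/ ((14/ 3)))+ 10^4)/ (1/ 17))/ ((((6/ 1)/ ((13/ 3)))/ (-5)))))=5079208567680/ 253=20075923192.41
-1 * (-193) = 193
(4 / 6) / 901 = 2 / 2703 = 0.00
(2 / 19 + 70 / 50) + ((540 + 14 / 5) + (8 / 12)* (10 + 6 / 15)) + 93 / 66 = 3465101 / 6270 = 552.65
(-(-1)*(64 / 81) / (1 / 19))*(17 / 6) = 10336 / 243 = 42.53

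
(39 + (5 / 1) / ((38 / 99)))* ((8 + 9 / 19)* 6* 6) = 5729346 / 361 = 15870.76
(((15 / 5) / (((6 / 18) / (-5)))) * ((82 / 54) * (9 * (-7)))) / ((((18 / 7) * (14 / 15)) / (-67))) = -480725 / 4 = -120181.25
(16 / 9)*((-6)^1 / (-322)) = 16 / 483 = 0.03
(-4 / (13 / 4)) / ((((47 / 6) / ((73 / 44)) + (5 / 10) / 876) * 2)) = -0.13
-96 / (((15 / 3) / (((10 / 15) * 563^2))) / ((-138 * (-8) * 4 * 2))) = -179166093312 / 5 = -35833218662.40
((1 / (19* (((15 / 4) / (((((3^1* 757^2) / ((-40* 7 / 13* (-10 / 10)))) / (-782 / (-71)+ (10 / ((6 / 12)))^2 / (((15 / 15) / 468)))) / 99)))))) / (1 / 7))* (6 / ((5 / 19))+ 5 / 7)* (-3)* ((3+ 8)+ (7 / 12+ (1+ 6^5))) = -40684877458127123 / 175015526994000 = -232.46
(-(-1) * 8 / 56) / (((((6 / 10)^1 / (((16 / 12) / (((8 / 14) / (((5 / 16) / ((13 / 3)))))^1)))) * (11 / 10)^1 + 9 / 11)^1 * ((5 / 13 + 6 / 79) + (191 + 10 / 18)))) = 0.00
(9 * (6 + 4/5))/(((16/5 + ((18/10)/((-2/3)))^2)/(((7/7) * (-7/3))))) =-14280/1049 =-13.61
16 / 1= 16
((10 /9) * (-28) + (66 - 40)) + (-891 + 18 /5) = -40163 /45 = -892.51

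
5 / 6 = 0.83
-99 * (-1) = 99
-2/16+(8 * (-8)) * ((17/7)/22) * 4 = -17485/616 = -28.38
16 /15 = 1.07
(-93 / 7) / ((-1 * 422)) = 93 / 2954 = 0.03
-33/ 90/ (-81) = 0.00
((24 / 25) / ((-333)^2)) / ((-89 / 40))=-64 / 16448535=-0.00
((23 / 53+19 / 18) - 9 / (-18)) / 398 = 949 / 189846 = 0.00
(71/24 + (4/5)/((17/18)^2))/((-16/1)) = -133699/554880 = -0.24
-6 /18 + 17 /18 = 0.61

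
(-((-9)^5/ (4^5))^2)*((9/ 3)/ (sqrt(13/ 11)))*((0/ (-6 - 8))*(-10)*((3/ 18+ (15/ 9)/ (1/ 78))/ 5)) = 0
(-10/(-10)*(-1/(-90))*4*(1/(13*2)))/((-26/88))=-44/7605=-0.01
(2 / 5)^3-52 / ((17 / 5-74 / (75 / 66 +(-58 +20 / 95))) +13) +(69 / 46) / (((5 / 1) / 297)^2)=5289.67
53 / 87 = 0.61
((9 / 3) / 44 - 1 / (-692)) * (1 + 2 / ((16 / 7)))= 3975 / 30448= 0.13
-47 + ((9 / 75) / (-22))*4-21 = -68.02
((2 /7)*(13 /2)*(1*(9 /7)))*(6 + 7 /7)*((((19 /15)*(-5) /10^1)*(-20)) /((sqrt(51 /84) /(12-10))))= 5928*sqrt(119) /119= 543.42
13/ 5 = 2.60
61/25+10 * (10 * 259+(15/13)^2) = 109494059/4225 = 25915.75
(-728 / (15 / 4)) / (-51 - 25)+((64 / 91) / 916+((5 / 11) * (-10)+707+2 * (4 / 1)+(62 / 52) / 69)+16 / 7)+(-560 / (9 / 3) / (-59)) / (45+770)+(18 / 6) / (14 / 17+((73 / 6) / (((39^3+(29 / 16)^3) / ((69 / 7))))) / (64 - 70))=1348936304988920861149325 / 1876230349887651504747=718.96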